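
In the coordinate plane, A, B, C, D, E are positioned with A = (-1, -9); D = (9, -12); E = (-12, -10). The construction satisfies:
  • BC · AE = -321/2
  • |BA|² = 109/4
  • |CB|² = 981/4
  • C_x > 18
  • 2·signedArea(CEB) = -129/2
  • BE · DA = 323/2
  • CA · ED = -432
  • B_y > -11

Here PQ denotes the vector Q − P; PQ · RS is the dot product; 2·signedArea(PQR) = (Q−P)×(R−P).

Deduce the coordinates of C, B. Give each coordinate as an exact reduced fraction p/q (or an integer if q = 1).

B = (4, -21/2)
C = (19, -15)

1. B_x = 4  [line 10·x + -3·y + -143/2 = 0 ∩ |BA|² = 109/4]
2. B_y = -21/2  [line 10·x + -3·y + -143/2 = 0 ∩ |BA|² = 109/4]
   → B = (4, -21/2)
3. C_x = 19  [2·signedArea(CEB) = -129/2 ∩ CA · ED = -432]
4. C_y = -15  [2·signedArea(CEB) = -129/2 ∩ CA · ED = -432]
   → C = (19, -15)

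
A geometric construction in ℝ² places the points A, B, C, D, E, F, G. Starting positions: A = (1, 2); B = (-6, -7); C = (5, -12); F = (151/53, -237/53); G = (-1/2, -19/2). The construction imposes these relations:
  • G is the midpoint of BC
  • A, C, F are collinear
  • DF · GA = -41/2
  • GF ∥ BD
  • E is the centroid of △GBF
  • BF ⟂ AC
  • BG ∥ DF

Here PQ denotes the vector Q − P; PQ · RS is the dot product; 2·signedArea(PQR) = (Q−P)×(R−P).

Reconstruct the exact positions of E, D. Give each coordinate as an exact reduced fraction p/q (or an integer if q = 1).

D = (-281/106, -209/106)
E = (-129/106, -741/106)

1. E_x = -129/106  [E is the centroid of △GBF]
2. E_y = -741/106  [E is the centroid of △GBF]
   → E = (-129/106, -741/106)
3. D_x = -281/106  [BG ∥ DF ∩ GF ∥ BD]
4. D_y = -209/106  [BG ∥ DF ∩ GF ∥ BD]
   → D = (-281/106, -209/106)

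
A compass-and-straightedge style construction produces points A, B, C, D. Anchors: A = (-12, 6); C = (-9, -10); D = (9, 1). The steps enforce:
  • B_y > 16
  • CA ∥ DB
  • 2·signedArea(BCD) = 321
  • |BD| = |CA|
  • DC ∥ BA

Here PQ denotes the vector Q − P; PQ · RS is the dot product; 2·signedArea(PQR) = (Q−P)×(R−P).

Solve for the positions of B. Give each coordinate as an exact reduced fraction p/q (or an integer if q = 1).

1. B_x = 6  [DC ∥ BA ∩ CA ∥ DB]
2. B_y = 17  [DC ∥ BA ∩ CA ∥ DB]
   → B = (6, 17)

B = (6, 17)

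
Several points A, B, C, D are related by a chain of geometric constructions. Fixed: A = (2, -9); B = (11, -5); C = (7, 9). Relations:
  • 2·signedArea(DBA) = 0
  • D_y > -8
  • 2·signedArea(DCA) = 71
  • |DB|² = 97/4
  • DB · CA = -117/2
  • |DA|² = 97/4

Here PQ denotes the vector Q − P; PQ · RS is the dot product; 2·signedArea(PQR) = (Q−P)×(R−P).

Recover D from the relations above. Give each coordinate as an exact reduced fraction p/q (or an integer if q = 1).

D = (13/2, -7)

1. D_x = 13/2  [2·signedArea(DBA) = 0 ∩ 2·signedArea(DCA) = 71]
2. D_y = -7  [2·signedArea(DBA) = 0 ∩ 2·signedArea(DCA) = 71]
   → D = (13/2, -7)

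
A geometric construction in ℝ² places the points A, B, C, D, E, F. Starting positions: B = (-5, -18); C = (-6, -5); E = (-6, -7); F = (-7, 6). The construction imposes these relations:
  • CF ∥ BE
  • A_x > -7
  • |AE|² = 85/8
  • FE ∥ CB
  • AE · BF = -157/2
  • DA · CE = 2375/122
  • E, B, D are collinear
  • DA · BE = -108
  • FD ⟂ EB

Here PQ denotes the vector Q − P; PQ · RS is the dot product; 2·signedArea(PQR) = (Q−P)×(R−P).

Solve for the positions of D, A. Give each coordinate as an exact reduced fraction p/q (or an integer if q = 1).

A = (-25/4, -15/4)
D = (-438/61, 365/61)

1. D_x = -438/61  [E, B, D are collinear ∩ FD ⟂ EB]
2. D_y = 365/61  [E, B, D are collinear ∩ FD ⟂ EB]
   → D = (-438/61, 365/61)
3. A_x = -25/4  [AE · BF = -157/2 ∩ DA · BE = -108]
4. A_y = -15/4  [AE · BF = -157/2 ∩ DA · BE = -108]
   → A = (-25/4, -15/4)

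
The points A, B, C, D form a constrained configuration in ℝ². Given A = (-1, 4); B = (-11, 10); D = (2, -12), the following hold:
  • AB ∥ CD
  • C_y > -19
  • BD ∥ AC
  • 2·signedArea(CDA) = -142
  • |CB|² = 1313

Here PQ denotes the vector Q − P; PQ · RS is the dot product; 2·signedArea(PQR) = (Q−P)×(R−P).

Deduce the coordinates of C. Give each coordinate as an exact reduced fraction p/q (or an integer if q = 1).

C = (12, -18)

1. C_x = 12  [AB ∥ CD ∩ BD ∥ AC]
2. C_y = -18  [AB ∥ CD ∩ BD ∥ AC]
   → C = (12, -18)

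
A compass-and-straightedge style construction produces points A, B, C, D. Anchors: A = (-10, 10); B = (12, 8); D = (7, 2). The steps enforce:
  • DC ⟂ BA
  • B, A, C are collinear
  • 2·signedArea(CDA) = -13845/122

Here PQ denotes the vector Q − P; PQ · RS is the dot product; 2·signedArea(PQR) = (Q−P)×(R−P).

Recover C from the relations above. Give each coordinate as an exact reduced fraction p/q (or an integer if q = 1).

1. C_x = 925/122  [B, A, C are collinear ∩ DC ⟂ BA]
2. C_y = 1025/122  [B, A, C are collinear ∩ DC ⟂ BA]
   → C = (925/122, 1025/122)

C = (925/122, 1025/122)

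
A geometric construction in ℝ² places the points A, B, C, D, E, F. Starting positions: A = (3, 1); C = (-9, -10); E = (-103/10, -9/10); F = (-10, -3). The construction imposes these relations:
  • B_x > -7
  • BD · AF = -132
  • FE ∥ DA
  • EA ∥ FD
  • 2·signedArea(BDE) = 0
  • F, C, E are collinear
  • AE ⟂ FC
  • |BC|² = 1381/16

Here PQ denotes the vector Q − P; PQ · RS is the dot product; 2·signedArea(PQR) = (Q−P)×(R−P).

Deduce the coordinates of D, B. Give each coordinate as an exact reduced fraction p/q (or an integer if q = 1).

1. D_x = 33/10  [FE ∥ DA ∩ EA ∥ FD]
2. D_y = -11/10  [FE ∥ DA ∩ EA ∥ FD]
   → D = (33/10, -11/10)
3. B_x = -69/10  [2·signedArea(BDE) = 0 ∩ BD · AF = -132]
4. B_y = -19/20  [2·signedArea(BDE) = 0 ∩ BD · AF = -132]
   → B = (-69/10, -19/20)

B = (-69/10, -19/20)
D = (33/10, -11/10)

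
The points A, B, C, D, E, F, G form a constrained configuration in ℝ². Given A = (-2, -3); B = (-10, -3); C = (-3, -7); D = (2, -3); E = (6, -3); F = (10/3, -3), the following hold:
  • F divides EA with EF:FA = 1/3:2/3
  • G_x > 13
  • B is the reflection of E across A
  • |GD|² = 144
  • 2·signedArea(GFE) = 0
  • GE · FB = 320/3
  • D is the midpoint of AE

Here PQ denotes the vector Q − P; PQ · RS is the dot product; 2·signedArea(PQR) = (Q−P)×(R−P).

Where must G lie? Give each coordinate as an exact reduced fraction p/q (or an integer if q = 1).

G = (14, -3)

1. G_x = 14  [2·signedArea(GFE) = 0 ∩ GE · FB = 320/3]
2. G_y = -3  [2·signedArea(GFE) = 0 ∩ GE · FB = 320/3]
   → G = (14, -3)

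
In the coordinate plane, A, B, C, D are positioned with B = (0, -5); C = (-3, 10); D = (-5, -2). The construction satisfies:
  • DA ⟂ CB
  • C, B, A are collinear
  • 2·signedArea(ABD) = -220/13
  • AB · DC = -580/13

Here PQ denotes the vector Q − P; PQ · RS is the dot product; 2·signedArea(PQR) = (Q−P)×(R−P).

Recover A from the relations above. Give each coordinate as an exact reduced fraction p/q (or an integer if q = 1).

1. A_x = -10/13  [C, B, A are collinear ∩ DA ⟂ CB]
2. A_y = -15/13  [C, B, A are collinear ∩ DA ⟂ CB]
   → A = (-10/13, -15/13)

A = (-10/13, -15/13)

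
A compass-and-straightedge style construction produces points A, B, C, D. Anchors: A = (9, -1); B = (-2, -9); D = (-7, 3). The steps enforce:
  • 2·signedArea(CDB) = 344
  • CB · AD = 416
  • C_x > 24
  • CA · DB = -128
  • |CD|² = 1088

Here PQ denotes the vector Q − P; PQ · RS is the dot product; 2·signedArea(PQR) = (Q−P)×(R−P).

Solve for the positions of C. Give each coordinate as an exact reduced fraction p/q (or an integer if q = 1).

C = (25, -5)

1. C_x = 25  [CB · AD = 416 ∩ 2·signedArea(CDB) = 344]
2. C_y = -5  [CB · AD = 416 ∩ 2·signedArea(CDB) = 344]
   → C = (25, -5)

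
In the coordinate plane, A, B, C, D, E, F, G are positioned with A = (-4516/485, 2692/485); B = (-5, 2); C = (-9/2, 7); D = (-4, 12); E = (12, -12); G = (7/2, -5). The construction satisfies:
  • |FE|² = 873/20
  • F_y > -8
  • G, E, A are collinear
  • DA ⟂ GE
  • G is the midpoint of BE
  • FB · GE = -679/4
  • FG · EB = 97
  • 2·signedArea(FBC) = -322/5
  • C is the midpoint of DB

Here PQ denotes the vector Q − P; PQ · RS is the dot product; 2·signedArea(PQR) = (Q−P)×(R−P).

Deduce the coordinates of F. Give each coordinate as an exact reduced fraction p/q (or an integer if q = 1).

F = (69/10, -39/5)

1. F_x = 69/10  [FG · EB = 97 ∩ 2·signedArea(FBC) = -322/5]
2. F_y = -39/5  [FG · EB = 97 ∩ 2·signedArea(FBC) = -322/5]
   → F = (69/10, -39/5)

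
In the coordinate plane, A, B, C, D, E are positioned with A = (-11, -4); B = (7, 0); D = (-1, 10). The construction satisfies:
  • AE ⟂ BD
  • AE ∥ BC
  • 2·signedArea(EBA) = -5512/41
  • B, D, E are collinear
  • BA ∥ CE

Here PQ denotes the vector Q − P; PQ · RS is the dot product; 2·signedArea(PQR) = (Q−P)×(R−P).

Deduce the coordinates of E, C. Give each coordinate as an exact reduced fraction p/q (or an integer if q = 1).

C = (817/41, 424/41)
E = (79/41, 260/41)

1. E_x = 79/41  [B, D, E are collinear ∩ AE ⟂ BD]
2. E_y = 260/41  [B, D, E are collinear ∩ AE ⟂ BD]
   → E = (79/41, 260/41)
3. C_x = 817/41  [BA ∥ CE ∩ AE ∥ BC]
4. C_y = 424/41  [BA ∥ CE ∩ AE ∥ BC]
   → C = (817/41, 424/41)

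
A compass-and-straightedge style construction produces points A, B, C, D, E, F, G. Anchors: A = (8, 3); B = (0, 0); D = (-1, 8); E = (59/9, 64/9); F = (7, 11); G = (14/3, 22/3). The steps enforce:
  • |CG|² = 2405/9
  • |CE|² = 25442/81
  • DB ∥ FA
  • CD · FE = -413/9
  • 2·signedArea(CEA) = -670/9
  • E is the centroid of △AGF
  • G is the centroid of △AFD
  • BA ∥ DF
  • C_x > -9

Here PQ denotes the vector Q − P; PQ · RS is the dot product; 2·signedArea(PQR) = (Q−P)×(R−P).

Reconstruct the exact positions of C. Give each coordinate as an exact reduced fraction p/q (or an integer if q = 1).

C = (-8, -3)

1. C_x = -8  [2·signedArea(CEA) = -670/9 ∩ CD · FE = -413/9]
2. C_y = -3  [2·signedArea(CEA) = -670/9 ∩ CD · FE = -413/9]
   → C = (-8, -3)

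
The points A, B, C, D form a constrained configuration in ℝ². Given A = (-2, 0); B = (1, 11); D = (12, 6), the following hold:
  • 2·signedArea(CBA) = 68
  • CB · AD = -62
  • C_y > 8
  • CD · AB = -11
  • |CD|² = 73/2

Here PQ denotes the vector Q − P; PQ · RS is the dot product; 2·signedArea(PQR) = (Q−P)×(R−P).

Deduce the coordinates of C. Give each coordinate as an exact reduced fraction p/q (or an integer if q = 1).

1. C_x = 13/2  [CB · AD = -62 ∩ 2·signedArea(CBA) = 68]
2. C_y = 17/2  [CB · AD = -62 ∩ 2·signedArea(CBA) = 68]
   → C = (13/2, 17/2)

C = (13/2, 17/2)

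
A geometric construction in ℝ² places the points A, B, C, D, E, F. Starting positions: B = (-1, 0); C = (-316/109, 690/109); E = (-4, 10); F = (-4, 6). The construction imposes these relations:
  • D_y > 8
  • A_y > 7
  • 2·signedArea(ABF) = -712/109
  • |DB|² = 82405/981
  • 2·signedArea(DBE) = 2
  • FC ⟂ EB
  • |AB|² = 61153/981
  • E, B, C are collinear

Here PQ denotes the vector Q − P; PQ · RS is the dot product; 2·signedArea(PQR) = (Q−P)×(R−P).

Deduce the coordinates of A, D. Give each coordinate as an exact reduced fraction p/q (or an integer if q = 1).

1. A_x = -396/109  [line -6·x + -3·y + 58/109 = 0 ∩ |AB|² = 61153/981]
2. A_y = 2434/327  [line -6·x + -3·y + 58/109 = 0 ∩ |AB|² = 61153/981]
   → A = (-396/109, 2434/327)
3. D_x = -416/109  [line -10·x + -3·y + -12 = 0 ∩ |DB|² = 82405/981]
4. D_y = 2852/327  [line -10·x + -3·y + -12 = 0 ∩ |DB|² = 82405/981]
   → D = (-416/109, 2852/327)

A = (-396/109, 2434/327)
D = (-416/109, 2852/327)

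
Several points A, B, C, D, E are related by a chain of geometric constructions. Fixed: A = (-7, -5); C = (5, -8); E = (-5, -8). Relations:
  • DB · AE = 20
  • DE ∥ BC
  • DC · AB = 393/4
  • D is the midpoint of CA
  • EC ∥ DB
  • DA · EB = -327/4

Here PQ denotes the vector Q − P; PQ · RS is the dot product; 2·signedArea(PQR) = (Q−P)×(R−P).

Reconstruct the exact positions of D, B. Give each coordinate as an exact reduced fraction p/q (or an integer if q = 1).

B = (9, -13/2)
D = (-1, -13/2)

1. D_x = -1  [D is the midpoint of CA]
2. D_y = -13/2  [D is the midpoint of CA]
   → D = (-1, -13/2)
3. B_x = 9  [DE ∥ BC ∩ EC ∥ DB]
4. B_y = -13/2  [DE ∥ BC ∩ EC ∥ DB]
   → B = (9, -13/2)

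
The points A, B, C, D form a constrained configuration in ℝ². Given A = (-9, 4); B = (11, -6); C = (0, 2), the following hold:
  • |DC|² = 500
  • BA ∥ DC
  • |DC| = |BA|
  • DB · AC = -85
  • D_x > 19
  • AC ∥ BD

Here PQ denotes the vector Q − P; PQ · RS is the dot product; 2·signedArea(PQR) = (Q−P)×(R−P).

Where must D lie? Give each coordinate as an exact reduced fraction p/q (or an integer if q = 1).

1. D_x = 20  [BA ∥ DC ∩ AC ∥ BD]
2. D_y = -8  [BA ∥ DC ∩ AC ∥ BD]
   → D = (20, -8)

D = (20, -8)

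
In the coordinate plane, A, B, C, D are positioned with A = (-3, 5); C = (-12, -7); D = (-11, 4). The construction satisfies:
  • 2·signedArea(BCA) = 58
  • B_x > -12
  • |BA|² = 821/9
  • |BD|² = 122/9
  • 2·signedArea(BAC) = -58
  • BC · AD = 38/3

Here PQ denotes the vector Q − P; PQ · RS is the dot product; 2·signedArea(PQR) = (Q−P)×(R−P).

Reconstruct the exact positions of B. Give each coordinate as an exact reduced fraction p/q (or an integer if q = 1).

1. B_x = -34/3  [BC · AD = 38/3 ∩ 2·signedArea(BCA) = 58]
2. B_y = 1/3  [BC · AD = 38/3 ∩ 2·signedArea(BCA) = 58]
   → B = (-34/3, 1/3)

B = (-34/3, 1/3)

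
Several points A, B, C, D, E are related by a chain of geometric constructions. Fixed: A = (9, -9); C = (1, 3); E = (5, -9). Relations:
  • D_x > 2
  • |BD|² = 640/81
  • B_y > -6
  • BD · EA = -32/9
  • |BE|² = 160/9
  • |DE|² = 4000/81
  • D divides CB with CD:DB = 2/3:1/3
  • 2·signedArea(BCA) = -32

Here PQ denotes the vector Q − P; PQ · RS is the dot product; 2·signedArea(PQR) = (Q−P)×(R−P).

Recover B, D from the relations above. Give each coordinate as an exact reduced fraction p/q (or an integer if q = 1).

1. B_x = 11/3  [line 12·x + 8·y + -4 = 0 ∩ |BE|² = 160/9]
2. B_y = -5  [line 12·x + 8·y + -4 = 0 ∩ |BE|² = 160/9]
   → B = (11/3, -5)
3. D_x = 25/9  [BD · EA = -32/9 ∩ D divides CB with CD:DB = 2/3:1/3]
4. D_y = -7/3  [BD · EA = -32/9 ∩ D divides CB with CD:DB = 2/3:1/3]
   → D = (25/9, -7/3)

B = (11/3, -5)
D = (25/9, -7/3)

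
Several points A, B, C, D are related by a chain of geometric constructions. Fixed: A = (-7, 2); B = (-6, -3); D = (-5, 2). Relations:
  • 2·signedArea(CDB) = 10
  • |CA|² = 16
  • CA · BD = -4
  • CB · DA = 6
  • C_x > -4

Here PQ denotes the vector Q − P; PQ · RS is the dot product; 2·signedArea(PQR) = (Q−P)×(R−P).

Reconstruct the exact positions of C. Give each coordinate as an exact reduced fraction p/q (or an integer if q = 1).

C = (-3, 2)

1. C_x = -3  [CB · DA = 6 ∩ 2·signedArea(CDB) = 10]
2. C_y = 2  [CB · DA = 6 ∩ 2·signedArea(CDB) = 10]
   → C = (-3, 2)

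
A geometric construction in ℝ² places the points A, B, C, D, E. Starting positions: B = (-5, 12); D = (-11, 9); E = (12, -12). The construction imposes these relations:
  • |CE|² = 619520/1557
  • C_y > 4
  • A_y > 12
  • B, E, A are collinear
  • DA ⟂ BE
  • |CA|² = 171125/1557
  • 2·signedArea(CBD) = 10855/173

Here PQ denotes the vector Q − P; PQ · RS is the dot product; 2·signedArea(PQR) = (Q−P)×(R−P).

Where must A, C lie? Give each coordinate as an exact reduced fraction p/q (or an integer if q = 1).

1. A_x = -967/173  [B, E, A are collinear ∩ DA ⟂ BE]
2. A_y = 2220/173  [B, E, A are collinear ∩ DA ⟂ BE]
   → A = (-967/173, 2220/173)
3. C_x = 244/519  [line 3·x + -6·y + 4196/173 = 0 ∩ |CA|² = 171125/1557]
4. C_y = 740/173  [line 3·x + -6·y + 4196/173 = 0 ∩ |CA|² = 171125/1557]
   → C = (244/519, 740/173)

A = (-967/173, 2220/173)
C = (244/519, 740/173)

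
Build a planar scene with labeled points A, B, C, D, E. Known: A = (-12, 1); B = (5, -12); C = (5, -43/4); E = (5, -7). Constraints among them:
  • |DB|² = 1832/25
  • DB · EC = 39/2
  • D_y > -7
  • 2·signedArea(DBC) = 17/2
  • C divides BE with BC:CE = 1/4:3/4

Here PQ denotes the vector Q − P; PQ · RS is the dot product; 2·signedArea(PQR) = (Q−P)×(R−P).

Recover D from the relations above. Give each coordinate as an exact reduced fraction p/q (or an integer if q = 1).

1. D_x = -9/5  [2·signedArea(DBC) = 17/2 ∩ DB · EC = 39/2]
2. D_y = -34/5  [2·signedArea(DBC) = 17/2 ∩ DB · EC = 39/2]
   → D = (-9/5, -34/5)

D = (-9/5, -34/5)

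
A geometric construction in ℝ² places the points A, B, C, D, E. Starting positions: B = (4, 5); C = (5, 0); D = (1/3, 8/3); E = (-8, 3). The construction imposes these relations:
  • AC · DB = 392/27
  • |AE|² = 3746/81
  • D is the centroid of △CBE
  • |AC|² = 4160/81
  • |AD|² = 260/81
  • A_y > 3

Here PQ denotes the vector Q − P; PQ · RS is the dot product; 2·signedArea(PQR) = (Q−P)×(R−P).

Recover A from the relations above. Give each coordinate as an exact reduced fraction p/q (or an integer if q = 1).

A = (-11/9, 32/9)

1. A_x = -11/9  [line -11/3·x + -7/3·y + 103/27 = 0 ∩ |AD|² = 260/81]
2. A_y = 32/9  [line -11/3·x + -7/3·y + 103/27 = 0 ∩ |AD|² = 260/81]
   → A = (-11/9, 32/9)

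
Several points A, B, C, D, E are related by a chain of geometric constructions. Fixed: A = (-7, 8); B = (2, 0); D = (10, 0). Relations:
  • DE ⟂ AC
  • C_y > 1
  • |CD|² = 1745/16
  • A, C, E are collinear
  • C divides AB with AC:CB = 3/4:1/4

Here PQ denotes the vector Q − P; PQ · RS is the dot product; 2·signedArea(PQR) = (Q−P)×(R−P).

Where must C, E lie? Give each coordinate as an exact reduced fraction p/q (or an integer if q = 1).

C = (-1/4, 2)
E = (938/145, -576/145)

1. C_x = -1/4  [C divides AB with AC:CB = 3/4:1/4]
2. C_y = 2  [C divides AB with AC:CB = 3/4:1/4]
   → C = (-1/4, 2)
3. E_x = 938/145  [A, C, E are collinear ∩ DE ⟂ AC]
4. E_y = -576/145  [A, C, E are collinear ∩ DE ⟂ AC]
   → E = (938/145, -576/145)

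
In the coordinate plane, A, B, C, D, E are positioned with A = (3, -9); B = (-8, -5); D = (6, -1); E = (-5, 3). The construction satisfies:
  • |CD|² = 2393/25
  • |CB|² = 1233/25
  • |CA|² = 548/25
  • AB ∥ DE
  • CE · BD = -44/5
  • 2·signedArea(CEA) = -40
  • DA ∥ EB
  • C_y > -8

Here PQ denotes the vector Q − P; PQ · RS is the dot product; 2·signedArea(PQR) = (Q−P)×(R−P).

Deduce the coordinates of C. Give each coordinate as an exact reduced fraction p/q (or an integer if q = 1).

1. C_x = -7/5  [CE · BD = -44/5 ∩ 2·signedArea(CEA) = -40]
2. C_y = -37/5  [CE · BD = -44/5 ∩ 2·signedArea(CEA) = -40]
   → C = (-7/5, -37/5)

C = (-7/5, -37/5)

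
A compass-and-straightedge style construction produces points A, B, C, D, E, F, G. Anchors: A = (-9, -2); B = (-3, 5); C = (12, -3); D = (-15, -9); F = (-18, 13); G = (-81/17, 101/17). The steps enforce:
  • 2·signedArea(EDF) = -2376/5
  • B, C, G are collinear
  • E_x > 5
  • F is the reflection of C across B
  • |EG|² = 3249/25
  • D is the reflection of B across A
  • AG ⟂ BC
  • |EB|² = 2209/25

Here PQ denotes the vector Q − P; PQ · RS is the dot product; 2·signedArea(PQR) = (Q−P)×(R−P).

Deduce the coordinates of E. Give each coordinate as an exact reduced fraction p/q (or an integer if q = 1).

E = (90/17, 49/85)

1. E_x = 90/17  [line -22·x + -3·y + 591/5 = 0 ∩ |EG|² = 3249/25]
2. E_y = 49/85  [line -22·x + -3·y + 591/5 = 0 ∩ |EG|² = 3249/25]
   → E = (90/17, 49/85)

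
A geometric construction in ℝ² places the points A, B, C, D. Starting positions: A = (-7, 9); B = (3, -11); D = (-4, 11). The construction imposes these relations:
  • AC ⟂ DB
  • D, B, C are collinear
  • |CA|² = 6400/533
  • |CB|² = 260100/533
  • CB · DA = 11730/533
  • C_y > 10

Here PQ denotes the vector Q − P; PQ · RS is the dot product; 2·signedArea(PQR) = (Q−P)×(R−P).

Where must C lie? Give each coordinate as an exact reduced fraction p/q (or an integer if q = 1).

1. C_x = -1971/533  [D, B, C are collinear ∩ AC ⟂ DB]
2. C_y = 5357/533  [D, B, C are collinear ∩ AC ⟂ DB]
   → C = (-1971/533, 5357/533)

C = (-1971/533, 5357/533)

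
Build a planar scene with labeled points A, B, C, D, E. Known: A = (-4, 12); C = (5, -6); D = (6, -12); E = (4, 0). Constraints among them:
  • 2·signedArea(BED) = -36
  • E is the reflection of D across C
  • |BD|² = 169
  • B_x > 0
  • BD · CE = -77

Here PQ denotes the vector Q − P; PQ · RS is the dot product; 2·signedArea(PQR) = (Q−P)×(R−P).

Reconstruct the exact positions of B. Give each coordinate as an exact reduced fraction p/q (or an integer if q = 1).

1. B_x = 1  [2·signedArea(BED) = -36 ∩ BD · CE = -77]
2. B_y = 0  [2·signedArea(BED) = -36 ∩ BD · CE = -77]
   → B = (1, 0)

B = (1, 0)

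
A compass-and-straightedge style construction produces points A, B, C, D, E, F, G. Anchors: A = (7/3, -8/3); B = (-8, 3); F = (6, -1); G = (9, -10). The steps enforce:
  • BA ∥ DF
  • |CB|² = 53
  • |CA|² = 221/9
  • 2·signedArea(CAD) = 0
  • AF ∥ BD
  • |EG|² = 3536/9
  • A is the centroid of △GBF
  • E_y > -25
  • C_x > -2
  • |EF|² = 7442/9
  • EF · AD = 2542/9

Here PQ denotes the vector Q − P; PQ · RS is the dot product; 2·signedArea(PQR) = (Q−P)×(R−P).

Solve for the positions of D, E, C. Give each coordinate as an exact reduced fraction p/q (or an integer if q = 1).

1. D_x = -13/3  [BA ∥ DF ∩ AF ∥ BD]
2. D_y = 14/3  [BA ∥ DF ∩ AF ∥ BD]
   → D = (-13/3, 14/3)
3. E_x = 67/3  [line 20/3·x + -22/3·y + -2968/9 = 0 ∩ |EG|² = 3536/9]
4. E_y = -74/3  [line 20/3·x + -22/3·y + -2968/9 = 0 ∩ |EG|² = 3536/9]
   → E = (67/3, -74/3)
5. C_x = -1  [line -22/3·x + -20/3·y + -2/3 = 0 ∩ |CB|² = 53]
6. C_y = 1  [line -22/3·x + -20/3·y + -2/3 = 0 ∩ |CB|² = 53]
   → C = (-1, 1)

C = (-1, 1)
D = (-13/3, 14/3)
E = (67/3, -74/3)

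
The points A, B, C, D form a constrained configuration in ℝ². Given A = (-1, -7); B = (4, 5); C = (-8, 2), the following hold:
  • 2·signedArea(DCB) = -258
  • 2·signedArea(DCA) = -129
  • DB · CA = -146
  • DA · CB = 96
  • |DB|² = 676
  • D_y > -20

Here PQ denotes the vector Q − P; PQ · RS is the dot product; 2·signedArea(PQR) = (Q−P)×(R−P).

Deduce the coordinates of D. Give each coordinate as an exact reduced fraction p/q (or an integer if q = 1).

D = (-6, -19)

1. D_x = -6  [2·signedArea(DCA) = -129 ∩ 2·signedArea(DCB) = -258]
2. D_y = -19  [2·signedArea(DCA) = -129 ∩ 2·signedArea(DCB) = -258]
   → D = (-6, -19)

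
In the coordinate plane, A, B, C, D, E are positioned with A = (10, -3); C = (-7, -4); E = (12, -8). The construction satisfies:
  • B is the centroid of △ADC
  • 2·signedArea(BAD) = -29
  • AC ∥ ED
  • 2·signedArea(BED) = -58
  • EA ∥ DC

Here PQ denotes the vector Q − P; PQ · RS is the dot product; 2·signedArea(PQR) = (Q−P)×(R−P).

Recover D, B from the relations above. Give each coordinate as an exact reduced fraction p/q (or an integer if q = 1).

B = (-2/3, -16/3)
D = (-5, -9)

1. D_x = -5  [EA ∥ DC ∩ AC ∥ ED]
2. D_y = -9  [EA ∥ DC ∩ AC ∥ ED]
   → D = (-5, -9)
3. B_x = -2/3  [B is the centroid of △ADC]
4. B_y = -16/3  [B is the centroid of △ADC]
   → B = (-2/3, -16/3)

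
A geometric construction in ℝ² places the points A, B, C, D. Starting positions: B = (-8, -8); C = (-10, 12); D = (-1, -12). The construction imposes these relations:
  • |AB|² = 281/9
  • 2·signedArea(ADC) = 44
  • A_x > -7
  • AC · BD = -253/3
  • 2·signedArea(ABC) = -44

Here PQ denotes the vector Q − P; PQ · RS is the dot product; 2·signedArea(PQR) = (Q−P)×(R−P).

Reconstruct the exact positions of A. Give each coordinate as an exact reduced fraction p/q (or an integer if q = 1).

1. A_x = -19/3  [2·signedArea(ADC) = 44 ∩ 2·signedArea(ABC) = -44]
2. A_y = -8/3  [2·signedArea(ADC) = 44 ∩ 2·signedArea(ABC) = -44]
   → A = (-19/3, -8/3)

A = (-19/3, -8/3)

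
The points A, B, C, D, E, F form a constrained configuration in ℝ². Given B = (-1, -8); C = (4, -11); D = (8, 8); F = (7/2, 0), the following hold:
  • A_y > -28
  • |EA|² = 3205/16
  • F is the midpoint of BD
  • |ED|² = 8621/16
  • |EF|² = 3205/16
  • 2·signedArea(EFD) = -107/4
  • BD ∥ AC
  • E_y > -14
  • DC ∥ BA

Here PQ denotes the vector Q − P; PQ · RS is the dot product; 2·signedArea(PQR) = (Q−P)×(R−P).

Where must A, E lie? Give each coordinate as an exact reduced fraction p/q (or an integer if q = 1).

A = (-5, -27)
E = (-3/4, -27/2)

1. A_x = -5  [BD ∥ AC ∩ DC ∥ BA]
2. A_y = -27  [BD ∥ AC ∩ DC ∥ BA]
   → A = (-5, -27)
3. E_x = -3/4  [line -8·x + 9/2·y + 219/4 = 0 ∩ |EA|² = 3205/16]
4. E_y = -27/2  [line -8·x + 9/2·y + 219/4 = 0 ∩ |EA|² = 3205/16]
   → E = (-3/4, -27/2)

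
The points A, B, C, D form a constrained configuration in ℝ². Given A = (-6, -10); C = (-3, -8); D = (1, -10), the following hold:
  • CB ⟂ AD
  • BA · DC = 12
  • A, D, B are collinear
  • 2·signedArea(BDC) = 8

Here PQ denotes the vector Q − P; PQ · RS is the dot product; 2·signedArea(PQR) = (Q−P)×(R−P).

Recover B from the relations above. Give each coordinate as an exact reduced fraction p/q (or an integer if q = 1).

1. B_x = -3  [A, D, B are collinear ∩ CB ⟂ AD]
2. B_y = -10  [A, D, B are collinear ∩ CB ⟂ AD]
   → B = (-3, -10)

B = (-3, -10)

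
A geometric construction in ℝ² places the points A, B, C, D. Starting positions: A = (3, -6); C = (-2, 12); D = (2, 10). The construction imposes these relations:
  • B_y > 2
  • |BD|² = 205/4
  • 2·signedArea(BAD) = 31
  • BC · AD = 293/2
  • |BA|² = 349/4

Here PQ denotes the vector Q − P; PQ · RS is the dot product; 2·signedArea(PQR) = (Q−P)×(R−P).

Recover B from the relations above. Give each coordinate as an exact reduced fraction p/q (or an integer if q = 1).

1. B_x = 1/2  [2·signedArea(BAD) = 31 ∩ BC · AD = 293/2]
2. B_y = 3  [2·signedArea(BAD) = 31 ∩ BC · AD = 293/2]
   → B = (1/2, 3)

B = (1/2, 3)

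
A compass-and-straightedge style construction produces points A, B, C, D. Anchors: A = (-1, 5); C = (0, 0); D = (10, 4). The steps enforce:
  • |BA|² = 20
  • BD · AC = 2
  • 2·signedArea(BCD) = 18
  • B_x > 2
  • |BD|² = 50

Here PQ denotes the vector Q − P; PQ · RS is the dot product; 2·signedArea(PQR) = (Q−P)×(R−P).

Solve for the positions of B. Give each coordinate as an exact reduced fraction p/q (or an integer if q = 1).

1. B_x = 3  [2·signedArea(BCD) = 18 ∩ BD · AC = 2]
2. B_y = 3  [2·signedArea(BCD) = 18 ∩ BD · AC = 2]
   → B = (3, 3)

B = (3, 3)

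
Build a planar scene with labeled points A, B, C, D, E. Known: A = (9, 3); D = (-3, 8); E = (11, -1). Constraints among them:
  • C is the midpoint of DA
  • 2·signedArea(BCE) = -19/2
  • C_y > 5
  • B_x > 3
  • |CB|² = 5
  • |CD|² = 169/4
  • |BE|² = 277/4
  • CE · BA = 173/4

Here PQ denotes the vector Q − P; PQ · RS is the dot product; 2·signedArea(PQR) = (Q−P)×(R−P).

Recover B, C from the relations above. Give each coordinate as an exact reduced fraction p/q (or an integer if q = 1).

1. C_x = 3  [C is the midpoint of DA]
2. C_y = 11/2  [C is the midpoint of DA]
   → C = (3, 11/2)
3. B_x = 4  [2·signedArea(BCE) = -19/2 ∩ CE · BA = 173/4]
4. B_y = 7/2  [2·signedArea(BCE) = -19/2 ∩ CE · BA = 173/4]
   → B = (4, 7/2)

B = (4, 7/2)
C = (3, 11/2)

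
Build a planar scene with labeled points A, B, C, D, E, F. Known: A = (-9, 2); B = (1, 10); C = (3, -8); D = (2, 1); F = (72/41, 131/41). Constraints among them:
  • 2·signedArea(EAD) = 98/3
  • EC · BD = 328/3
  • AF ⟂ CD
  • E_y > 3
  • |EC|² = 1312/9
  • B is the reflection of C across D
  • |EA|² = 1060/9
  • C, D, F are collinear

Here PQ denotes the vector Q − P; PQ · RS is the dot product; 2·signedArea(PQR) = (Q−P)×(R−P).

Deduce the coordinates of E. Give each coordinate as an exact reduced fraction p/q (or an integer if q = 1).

1. E_x = 5/3  [2·signedArea(EAD) = 98/3 ∩ EC · BD = 328/3]
2. E_y = 4  [2·signedArea(EAD) = 98/3 ∩ EC · BD = 328/3]
   → E = (5/3, 4)

E = (5/3, 4)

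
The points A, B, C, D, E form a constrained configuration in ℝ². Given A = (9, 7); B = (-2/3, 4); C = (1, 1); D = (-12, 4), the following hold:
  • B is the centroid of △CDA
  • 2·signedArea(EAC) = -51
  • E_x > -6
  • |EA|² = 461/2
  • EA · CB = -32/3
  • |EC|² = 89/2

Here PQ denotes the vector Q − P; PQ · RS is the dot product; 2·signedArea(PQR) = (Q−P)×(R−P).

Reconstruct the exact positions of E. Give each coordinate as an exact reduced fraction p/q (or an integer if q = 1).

E = (-11/2, 5/2)

1. E_x = -11/2  [2·signedArea(EAC) = -51 ∩ EA · CB = -32/3]
2. E_y = 5/2  [2·signedArea(EAC) = -51 ∩ EA · CB = -32/3]
   → E = (-11/2, 5/2)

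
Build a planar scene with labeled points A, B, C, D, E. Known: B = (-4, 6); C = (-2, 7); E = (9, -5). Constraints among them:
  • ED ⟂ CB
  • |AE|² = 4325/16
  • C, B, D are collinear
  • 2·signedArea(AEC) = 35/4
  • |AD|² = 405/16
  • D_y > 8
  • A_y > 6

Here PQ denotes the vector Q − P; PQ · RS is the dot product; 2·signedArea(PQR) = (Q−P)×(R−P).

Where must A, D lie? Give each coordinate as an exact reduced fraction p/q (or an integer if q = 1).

A = (-5/2, 27/4)
D = (2, 9)

1. A_x = -5/2  [line -12·x + -11·y + 177/4 = 0 ∩ |AE|² = 4325/16]
2. A_y = 27/4  [line -12·x + -11·y + 177/4 = 0 ∩ |AE|² = 4325/16]
   → A = (-5/2, 27/4)
3. D_x = 2  [C, B, D are collinear ∩ ED ⟂ CB]
4. D_y = 9  [C, B, D are collinear ∩ ED ⟂ CB]
   → D = (2, 9)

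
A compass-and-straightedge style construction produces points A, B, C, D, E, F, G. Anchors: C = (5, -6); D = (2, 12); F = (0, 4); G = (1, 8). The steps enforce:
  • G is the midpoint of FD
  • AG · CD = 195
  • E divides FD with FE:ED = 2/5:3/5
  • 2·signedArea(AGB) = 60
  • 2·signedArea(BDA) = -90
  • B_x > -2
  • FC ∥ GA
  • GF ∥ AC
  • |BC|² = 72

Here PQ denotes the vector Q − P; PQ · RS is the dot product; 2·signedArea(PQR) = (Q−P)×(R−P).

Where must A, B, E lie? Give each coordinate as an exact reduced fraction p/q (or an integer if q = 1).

1. A_x = 6  [GF ∥ AC ∩ FC ∥ GA]
2. A_y = -2  [GF ∥ AC ∩ FC ∥ GA]
   → A = (6, -2)
3. B_x = -1  [2·signedArea(BDA) = -90 ∩ 2·signedArea(AGB) = 60]
4. B_y = 0  [2·signedArea(BDA) = -90 ∩ 2·signedArea(AGB) = 60]
   → B = (-1, 0)
5. E_x = 4/5  [E divides FD with FE:ED = 2/5:3/5]
6. E_y = 36/5  [E divides FD with FE:ED = 2/5:3/5]
   → E = (4/5, 36/5)

A = (6, -2)
B = (-1, 0)
E = (4/5, 36/5)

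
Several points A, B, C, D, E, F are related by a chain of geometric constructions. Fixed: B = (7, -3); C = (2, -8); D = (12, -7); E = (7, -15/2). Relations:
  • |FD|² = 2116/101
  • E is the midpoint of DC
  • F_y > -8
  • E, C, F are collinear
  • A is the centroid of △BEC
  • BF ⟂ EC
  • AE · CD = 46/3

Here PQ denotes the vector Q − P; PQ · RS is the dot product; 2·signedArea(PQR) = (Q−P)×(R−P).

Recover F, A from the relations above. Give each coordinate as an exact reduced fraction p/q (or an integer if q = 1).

1. F_x = 752/101  [E, C, F are collinear ∩ BF ⟂ EC]
2. F_y = -753/101  [E, C, F are collinear ∩ BF ⟂ EC]
   → F = (752/101, -753/101)
3. A_x = 16/3  [A is the centroid of △BEC]
4. A_y = -37/6  [A is the centroid of △BEC]
   → A = (16/3, -37/6)

A = (16/3, -37/6)
F = (752/101, -753/101)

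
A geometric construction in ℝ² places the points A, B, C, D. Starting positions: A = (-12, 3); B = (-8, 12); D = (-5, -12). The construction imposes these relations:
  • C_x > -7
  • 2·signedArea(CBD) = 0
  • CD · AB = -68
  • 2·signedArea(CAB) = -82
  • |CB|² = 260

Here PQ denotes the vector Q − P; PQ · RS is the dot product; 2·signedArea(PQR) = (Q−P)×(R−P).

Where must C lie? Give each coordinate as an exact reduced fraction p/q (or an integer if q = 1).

1. C_x = -6  [2·signedArea(CBD) = 0 ∩ 2·signedArea(CAB) = -82]
2. C_y = -4  [2·signedArea(CBD) = 0 ∩ 2·signedArea(CAB) = -82]
   → C = (-6, -4)

C = (-6, -4)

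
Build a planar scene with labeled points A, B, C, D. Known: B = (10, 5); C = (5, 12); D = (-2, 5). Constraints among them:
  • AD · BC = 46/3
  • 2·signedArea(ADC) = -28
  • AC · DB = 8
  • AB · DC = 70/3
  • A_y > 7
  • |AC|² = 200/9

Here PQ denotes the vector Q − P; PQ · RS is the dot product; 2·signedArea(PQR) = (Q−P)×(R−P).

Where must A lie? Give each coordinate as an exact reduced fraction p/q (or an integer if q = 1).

A = (13/3, 22/3)

1. A_x = 13/3  [2·signedArea(ADC) = -28 ∩ AB · DC = 70/3]
2. A_y = 22/3  [2·signedArea(ADC) = -28 ∩ AB · DC = 70/3]
   → A = (13/3, 22/3)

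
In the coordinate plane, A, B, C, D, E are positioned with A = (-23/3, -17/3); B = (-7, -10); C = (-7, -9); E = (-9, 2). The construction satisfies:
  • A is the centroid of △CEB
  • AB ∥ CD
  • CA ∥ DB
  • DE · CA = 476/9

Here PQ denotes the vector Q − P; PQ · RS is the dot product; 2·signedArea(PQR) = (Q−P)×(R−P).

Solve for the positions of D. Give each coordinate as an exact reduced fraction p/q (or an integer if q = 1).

1. D_x = -19/3  [CA ∥ DB ∩ AB ∥ CD]
2. D_y = -40/3  [CA ∥ DB ∩ AB ∥ CD]
   → D = (-19/3, -40/3)

D = (-19/3, -40/3)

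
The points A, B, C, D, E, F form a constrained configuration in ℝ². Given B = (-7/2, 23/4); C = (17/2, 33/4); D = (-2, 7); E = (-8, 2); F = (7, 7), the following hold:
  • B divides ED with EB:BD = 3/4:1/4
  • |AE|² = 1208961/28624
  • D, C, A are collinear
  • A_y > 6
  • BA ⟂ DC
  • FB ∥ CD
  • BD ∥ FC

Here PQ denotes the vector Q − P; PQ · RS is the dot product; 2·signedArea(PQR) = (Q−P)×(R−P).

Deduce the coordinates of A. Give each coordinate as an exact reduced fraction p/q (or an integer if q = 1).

1. A_x = -12973/3578  [D, C, A are collinear ∩ BA ⟂ DC]
2. A_y = 48707/7156  [D, C, A are collinear ∩ BA ⟂ DC]
   → A = (-12973/3578, 48707/7156)

A = (-12973/3578, 48707/7156)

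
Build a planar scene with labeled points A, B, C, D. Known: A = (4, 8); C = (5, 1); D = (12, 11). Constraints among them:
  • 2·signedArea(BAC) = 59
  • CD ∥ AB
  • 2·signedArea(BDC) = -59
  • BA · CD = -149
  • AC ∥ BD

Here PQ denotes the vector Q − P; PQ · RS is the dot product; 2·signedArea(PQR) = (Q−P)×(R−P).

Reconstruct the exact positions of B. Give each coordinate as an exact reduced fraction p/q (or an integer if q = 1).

1. B_x = 11  [AC ∥ BD ∩ CD ∥ AB]
2. B_y = 18  [AC ∥ BD ∩ CD ∥ AB]
   → B = (11, 18)

B = (11, 18)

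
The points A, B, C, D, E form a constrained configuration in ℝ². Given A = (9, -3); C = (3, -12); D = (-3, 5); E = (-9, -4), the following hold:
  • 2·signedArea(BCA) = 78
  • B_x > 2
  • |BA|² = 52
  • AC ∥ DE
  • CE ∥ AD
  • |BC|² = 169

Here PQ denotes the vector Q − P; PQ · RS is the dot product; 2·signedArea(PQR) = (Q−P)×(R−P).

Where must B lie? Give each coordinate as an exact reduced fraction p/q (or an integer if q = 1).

1. B_x = 3  [line -9·x + 6·y + 21 = 0 ∩ |BC|² = 169]
2. B_y = 1  [line -9·x + 6·y + 21 = 0 ∩ |BC|² = 169]
   → B = (3, 1)

B = (3, 1)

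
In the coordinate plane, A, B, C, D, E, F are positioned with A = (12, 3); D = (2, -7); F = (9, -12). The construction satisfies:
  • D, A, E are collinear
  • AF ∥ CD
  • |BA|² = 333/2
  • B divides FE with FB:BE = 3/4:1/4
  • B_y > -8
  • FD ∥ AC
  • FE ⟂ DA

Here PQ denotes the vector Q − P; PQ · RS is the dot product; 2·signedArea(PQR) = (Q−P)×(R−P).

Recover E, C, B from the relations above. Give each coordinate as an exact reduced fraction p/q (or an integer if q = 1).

1. E_x = 3  [D, A, E are collinear ∩ FE ⟂ DA]
2. E_y = -6  [D, A, E are collinear ∩ FE ⟂ DA]
   → E = (3, -6)
3. C_x = 5  [AF ∥ CD ∩ FD ∥ AC]
4. C_y = 8  [AF ∥ CD ∩ FD ∥ AC]
   → C = (5, 8)
5. B_x = 9/2  [B divides FE with FB:BE = 3/4:1/4]
6. B_y = -15/2  [B divides FE with FB:BE = 3/4:1/4]
   → B = (9/2, -15/2)

B = (9/2, -15/2)
C = (5, 8)
E = (3, -6)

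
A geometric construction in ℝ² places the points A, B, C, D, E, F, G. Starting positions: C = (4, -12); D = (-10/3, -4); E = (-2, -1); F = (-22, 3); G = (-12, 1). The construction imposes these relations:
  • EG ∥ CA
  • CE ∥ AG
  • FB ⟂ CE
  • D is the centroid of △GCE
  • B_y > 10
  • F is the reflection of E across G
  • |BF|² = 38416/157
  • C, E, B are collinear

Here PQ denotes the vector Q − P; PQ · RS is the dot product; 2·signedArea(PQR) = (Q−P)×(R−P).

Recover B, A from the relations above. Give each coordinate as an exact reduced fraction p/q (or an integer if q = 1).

1. B_x = -1298/157  [C, E, B are collinear ∩ FB ⟂ CE]
2. B_y = 1647/157  [C, E, B are collinear ∩ FB ⟂ CE]
   → B = (-1298/157, 1647/157)
3. A_x = -6  [CE ∥ AG ∩ EG ∥ CA]
4. A_y = -10  [CE ∥ AG ∩ EG ∥ CA]
   → A = (-6, -10)

A = (-6, -10)
B = (-1298/157, 1647/157)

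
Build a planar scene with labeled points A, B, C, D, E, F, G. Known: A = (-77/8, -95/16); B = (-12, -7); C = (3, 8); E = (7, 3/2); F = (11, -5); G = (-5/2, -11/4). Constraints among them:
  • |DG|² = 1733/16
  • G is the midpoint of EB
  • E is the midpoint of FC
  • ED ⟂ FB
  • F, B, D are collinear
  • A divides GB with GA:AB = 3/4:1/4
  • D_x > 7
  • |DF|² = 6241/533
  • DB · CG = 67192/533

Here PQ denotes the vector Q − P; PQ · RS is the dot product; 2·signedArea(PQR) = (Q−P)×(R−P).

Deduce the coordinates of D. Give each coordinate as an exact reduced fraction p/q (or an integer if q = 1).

D = (4046/533, -2823/533)

1. D_x = 4046/533  [F, B, D are collinear ∩ ED ⟂ FB]
2. D_y = -2823/533  [F, B, D are collinear ∩ ED ⟂ FB]
   → D = (4046/533, -2823/533)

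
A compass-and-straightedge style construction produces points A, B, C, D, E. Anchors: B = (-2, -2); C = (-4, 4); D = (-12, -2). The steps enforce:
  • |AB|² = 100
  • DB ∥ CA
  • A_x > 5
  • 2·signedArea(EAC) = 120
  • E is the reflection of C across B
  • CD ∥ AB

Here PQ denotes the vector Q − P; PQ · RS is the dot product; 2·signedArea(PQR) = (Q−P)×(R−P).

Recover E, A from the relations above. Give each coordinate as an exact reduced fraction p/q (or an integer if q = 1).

1. E_x = 0  [E is the reflection of C across B]
2. E_y = -8  [E is the reflection of C across B]
   → E = (0, -8)
3. A_x = 6  [CD ∥ AB ∩ DB ∥ CA]
4. A_y = 4  [CD ∥ AB ∩ DB ∥ CA]
   → A = (6, 4)

A = (6, 4)
E = (0, -8)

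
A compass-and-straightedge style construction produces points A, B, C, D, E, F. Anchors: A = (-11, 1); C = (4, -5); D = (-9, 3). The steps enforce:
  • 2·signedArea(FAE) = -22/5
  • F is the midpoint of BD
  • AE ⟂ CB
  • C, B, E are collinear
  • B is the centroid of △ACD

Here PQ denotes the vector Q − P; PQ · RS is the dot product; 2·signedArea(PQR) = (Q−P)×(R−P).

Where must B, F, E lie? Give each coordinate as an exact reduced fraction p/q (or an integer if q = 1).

1. B_x = -16/3  [B is the centroid of △ACD]
2. B_y = -1/3  [B is the centroid of △ACD]
   → B = (-16/3, -1/3)
3. F_x = -43/6  [F is the midpoint of BD]
4. F_y = 4/3  [F is the midpoint of BD]
   → F = (-43/6, 4/3)
5. E_x = -52/5  [C, B, E are collinear ∩ AE ⟂ CB]
6. E_y = 11/5  [C, B, E are collinear ∩ AE ⟂ CB]
   → E = (-52/5, 11/5)

B = (-16/3, -1/3)
E = (-52/5, 11/5)
F = (-43/6, 4/3)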